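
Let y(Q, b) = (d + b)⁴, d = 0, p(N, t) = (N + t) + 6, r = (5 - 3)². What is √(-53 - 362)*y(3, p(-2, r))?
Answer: 4096*I*√415 ≈ 83442.0*I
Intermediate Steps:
r = 4 (r = 2² = 4)
p(N, t) = 6 + N + t
y(Q, b) = b⁴ (y(Q, b) = (0 + b)⁴ = b⁴)
√(-53 - 362)*y(3, p(-2, r)) = √(-53 - 362)*(6 - 2 + 4)⁴ = √(-415)*8⁴ = (I*√415)*4096 = 4096*I*√415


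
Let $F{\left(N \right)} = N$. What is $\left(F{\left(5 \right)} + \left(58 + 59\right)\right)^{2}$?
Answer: $14884$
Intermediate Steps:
$\left(F{\left(5 \right)} + \left(58 + 59\right)\right)^{2} = \left(5 + \left(58 + 59\right)\right)^{2} = \left(5 + 117\right)^{2} = 122^{2} = 14884$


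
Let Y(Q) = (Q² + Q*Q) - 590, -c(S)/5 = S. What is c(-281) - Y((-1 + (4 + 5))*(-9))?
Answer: -8373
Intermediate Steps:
c(S) = -5*S
Y(Q) = -590 + 2*Q² (Y(Q) = (Q² + Q²) - 590 = 2*Q² - 590 = -590 + 2*Q²)
c(-281) - Y((-1 + (4 + 5))*(-9)) = -5*(-281) - (-590 + 2*((-1 + (4 + 5))*(-9))²) = 1405 - (-590 + 2*((-1 + 9)*(-9))²) = 1405 - (-590 + 2*(8*(-9))²) = 1405 - (-590 + 2*(-72)²) = 1405 - (-590 + 2*5184) = 1405 - (-590 + 10368) = 1405 - 1*9778 = 1405 - 9778 = -8373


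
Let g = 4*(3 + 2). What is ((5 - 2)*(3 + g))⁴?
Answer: 22667121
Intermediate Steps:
g = 20 (g = 4*5 = 20)
((5 - 2)*(3 + g))⁴ = ((5 - 2)*(3 + 20))⁴ = (3*23)⁴ = 69⁴ = 22667121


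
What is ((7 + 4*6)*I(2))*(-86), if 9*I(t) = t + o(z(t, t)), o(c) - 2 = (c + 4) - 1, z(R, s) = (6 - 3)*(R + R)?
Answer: -50654/9 ≈ -5628.2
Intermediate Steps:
z(R, s) = 6*R (z(R, s) = 3*(2*R) = 6*R)
o(c) = 5 + c (o(c) = 2 + ((c + 4) - 1) = 2 + ((4 + c) - 1) = 2 + (3 + c) = 5 + c)
I(t) = 5/9 + 7*t/9 (I(t) = (t + (5 + 6*t))/9 = (5 + 7*t)/9 = 5/9 + 7*t/9)
((7 + 4*6)*I(2))*(-86) = ((7 + 4*6)*(5/9 + (7/9)*2))*(-86) = ((7 + 24)*(5/9 + 14/9))*(-86) = (31*(19/9))*(-86) = (589/9)*(-86) = -50654/9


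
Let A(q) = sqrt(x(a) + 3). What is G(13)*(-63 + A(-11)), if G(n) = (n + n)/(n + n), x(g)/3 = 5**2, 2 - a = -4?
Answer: -63 + sqrt(78) ≈ -54.168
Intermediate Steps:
a = 6 (a = 2 - 1*(-4) = 2 + 4 = 6)
x(g) = 75 (x(g) = 3*5**2 = 3*25 = 75)
A(q) = sqrt(78) (A(q) = sqrt(75 + 3) = sqrt(78))
G(n) = 1 (G(n) = (2*n)/((2*n)) = (2*n)*(1/(2*n)) = 1)
G(13)*(-63 + A(-11)) = 1*(-63 + sqrt(78)) = -63 + sqrt(78)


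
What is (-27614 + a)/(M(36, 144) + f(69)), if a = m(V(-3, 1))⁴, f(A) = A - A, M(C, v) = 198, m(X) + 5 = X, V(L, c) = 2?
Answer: -2503/18 ≈ -139.06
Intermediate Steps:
m(X) = -5 + X
f(A) = 0
a = 81 (a = (-5 + 2)⁴ = (-3)⁴ = 81)
(-27614 + a)/(M(36, 144) + f(69)) = (-27614 + 81)/(198 + 0) = -27533/198 = -27533*1/198 = -2503/18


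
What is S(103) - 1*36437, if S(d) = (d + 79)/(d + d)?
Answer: -3752920/103 ≈ -36436.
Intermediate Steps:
S(d) = (79 + d)/(2*d) (S(d) = (79 + d)/((2*d)) = (79 + d)*(1/(2*d)) = (79 + d)/(2*d))
S(103) - 1*36437 = (1/2)*(79 + 103)/103 - 1*36437 = (1/2)*(1/103)*182 - 36437 = 91/103 - 36437 = -3752920/103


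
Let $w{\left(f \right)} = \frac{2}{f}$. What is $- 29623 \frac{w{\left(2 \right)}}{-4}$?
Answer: $\frac{29623}{4} \approx 7405.8$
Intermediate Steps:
$- 29623 \frac{w{\left(2 \right)}}{-4} = - 29623 \frac{2 \cdot \frac{1}{2}}{-4} = - 29623 \cdot 2 \cdot \frac{1}{2} \left(- \frac{1}{4}\right) = - 29623 \cdot 1 \left(- \frac{1}{4}\right) = \left(-29623\right) \left(- \frac{1}{4}\right) = \frac{29623}{4}$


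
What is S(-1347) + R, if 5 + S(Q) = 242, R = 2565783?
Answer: 2566020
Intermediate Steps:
S(Q) = 237 (S(Q) = -5 + 242 = 237)
S(-1347) + R = 237 + 2565783 = 2566020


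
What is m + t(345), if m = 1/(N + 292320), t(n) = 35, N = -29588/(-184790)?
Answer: 945312334185/27008921194 ≈ 35.000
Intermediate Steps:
N = 14794/92395 (N = -29588*(-1/184790) = 14794/92395 ≈ 0.16012)
m = 92395/27008921194 (m = 1/(14794/92395 + 292320) = 1/(27008921194/92395) = 92395/27008921194 ≈ 3.4209e-6)
m + t(345) = 92395/27008921194 + 35 = 945312334185/27008921194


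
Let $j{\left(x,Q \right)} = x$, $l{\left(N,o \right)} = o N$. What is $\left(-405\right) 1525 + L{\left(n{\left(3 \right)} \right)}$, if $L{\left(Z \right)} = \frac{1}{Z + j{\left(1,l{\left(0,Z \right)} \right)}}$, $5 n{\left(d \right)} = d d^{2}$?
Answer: $- \frac{19763995}{32} \approx -6.1763 \cdot 10^{5}$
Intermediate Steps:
$l{\left(N,o \right)} = N o$
$n{\left(d \right)} = \frac{d^{3}}{5}$ ($n{\left(d \right)} = \frac{d d^{2}}{5} = \frac{d^{3}}{5}$)
$L{\left(Z \right)} = \frac{1}{1 + Z}$ ($L{\left(Z \right)} = \frac{1}{Z + 1} = \frac{1}{1 + Z}$)
$\left(-405\right) 1525 + L{\left(n{\left(3 \right)} \right)} = \left(-405\right) 1525 + \frac{1}{1 + \frac{3^{3}}{5}} = -617625 + \frac{1}{1 + \frac{1}{5} \cdot 27} = -617625 + \frac{1}{1 + \frac{27}{5}} = -617625 + \frac{1}{\frac{32}{5}} = -617625 + \frac{5}{32} = - \frac{19763995}{32}$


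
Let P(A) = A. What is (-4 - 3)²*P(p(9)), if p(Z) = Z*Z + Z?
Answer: 4410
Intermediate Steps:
p(Z) = Z + Z² (p(Z) = Z² + Z = Z + Z²)
(-4 - 3)²*P(p(9)) = (-4 - 3)²*(9*(1 + 9)) = (-7)²*(9*10) = 49*90 = 4410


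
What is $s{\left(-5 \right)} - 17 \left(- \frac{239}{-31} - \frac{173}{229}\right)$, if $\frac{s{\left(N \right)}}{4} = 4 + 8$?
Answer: $- \frac{498504}{7099} \approx -70.222$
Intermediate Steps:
$s{\left(N \right)} = 48$ ($s{\left(N \right)} = 4 \left(4 + 8\right) = 4 \cdot 12 = 48$)
$s{\left(-5 \right)} - 17 \left(- \frac{239}{-31} - \frac{173}{229}\right) = 48 - 17 \left(- \frac{239}{-31} - \frac{173}{229}\right) = 48 - 17 \left(\left(-239\right) \left(- \frac{1}{31}\right) - \frac{173}{229}\right) = 48 - 17 \left(\frac{239}{31} - \frac{173}{229}\right) = 48 - \frac{839256}{7099} = - \frac{498504}{7099}$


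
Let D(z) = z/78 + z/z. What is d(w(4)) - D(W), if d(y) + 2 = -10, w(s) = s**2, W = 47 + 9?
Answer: -535/39 ≈ -13.718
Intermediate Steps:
W = 56
D(z) = 1 + z/78 (D(z) = z*(1/78) + 1 = z/78 + 1 = 1 + z/78)
d(y) = -12 (d(y) = -2 - 10 = -12)
d(w(4)) - D(W) = -12 - (1 + (1/78)*56) = -12 - (1 + 28/39) = -12 - 1*67/39 = -12 - 67/39 = -535/39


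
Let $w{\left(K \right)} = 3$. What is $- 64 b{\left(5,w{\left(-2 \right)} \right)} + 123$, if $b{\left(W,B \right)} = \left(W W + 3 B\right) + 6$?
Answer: $-2437$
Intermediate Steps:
$b{\left(W,B \right)} = 6 + W^{2} + 3 B$ ($b{\left(W,B \right)} = \left(W^{2} + 3 B\right) + 6 = 6 + W^{2} + 3 B$)
$- 64 b{\left(5,w{\left(-2 \right)} \right)} + 123 = - 64 \left(6 + 5^{2} + 3 \cdot 3\right) + 123 = - 64 \left(6 + 25 + 9\right) + 123 = \left(-64\right) 40 + 123 = -2560 + 123 = -2437$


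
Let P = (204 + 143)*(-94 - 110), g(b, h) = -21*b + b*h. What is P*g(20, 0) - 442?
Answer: 29730518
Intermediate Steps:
P = -70788 (P = 347*(-204) = -70788)
P*g(20, 0) - 442 = -1415760*(-21 + 0) - 442 = -1415760*(-21) - 442 = -70788*(-420) - 442 = 29730960 - 442 = 29730518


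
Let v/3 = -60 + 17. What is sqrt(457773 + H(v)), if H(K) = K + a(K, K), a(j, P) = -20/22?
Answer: sqrt(55374814)/11 ≈ 676.49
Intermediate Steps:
a(j, P) = -10/11 (a(j, P) = -20*1/22 = -10/11)
v = -129 (v = 3*(-60 + 17) = 3*(-43) = -129)
H(K) = -10/11 + K (H(K) = K - 10/11 = -10/11 + K)
sqrt(457773 + H(v)) = sqrt(457773 + (-10/11 - 129)) = sqrt(457773 - 1429/11) = sqrt(5034074/11) = sqrt(55374814)/11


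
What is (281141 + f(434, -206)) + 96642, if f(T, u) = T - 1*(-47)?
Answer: 378264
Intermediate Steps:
f(T, u) = 47 + T (f(T, u) = T + 47 = 47 + T)
(281141 + f(434, -206)) + 96642 = (281141 + (47 + 434)) + 96642 = (281141 + 481) + 96642 = 281622 + 96642 = 378264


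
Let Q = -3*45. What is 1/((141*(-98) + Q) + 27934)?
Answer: 1/13981 ≈ 7.1526e-5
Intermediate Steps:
Q = -135
1/((141*(-98) + Q) + 27934) = 1/((141*(-98) - 135) + 27934) = 1/((-13818 - 135) + 27934) = 1/(-13953 + 27934) = 1/13981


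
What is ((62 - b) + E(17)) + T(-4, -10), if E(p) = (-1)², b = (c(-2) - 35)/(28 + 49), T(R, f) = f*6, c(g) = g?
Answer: 268/77 ≈ 3.4805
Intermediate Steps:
T(R, f) = 6*f
b = -37/77 (b = (-2 - 35)/(28 + 49) = -37/77 ≈ -0.48052)
E(p) = 1
((62 - b) + E(17)) + T(-4, -10) = ((62 - 1*(-37/77)) + 1) + 6*(-10) = ((62 + 37/77) + 1) - 60 = (4811/77 + 1) - 60 = 4888/77 - 60 = 268/77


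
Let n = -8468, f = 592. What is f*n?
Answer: -5013056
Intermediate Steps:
f*n = 592*(-8468) = -5013056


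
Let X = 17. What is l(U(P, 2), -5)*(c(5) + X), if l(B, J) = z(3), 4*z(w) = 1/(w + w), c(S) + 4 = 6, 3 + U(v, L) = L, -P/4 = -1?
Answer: 19/24 ≈ 0.79167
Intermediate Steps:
P = 4 (P = -4*(-1) = 4)
U(v, L) = -3 + L
c(S) = 2 (c(S) = -4 + 6 = 2)
z(w) = 1/(8*w) (z(w) = 1/(4*(w + w)) = 1/(4*((2*w))) = (1/(2*w))/4 = 1/(8*w))
l(B, J) = 1/24 (l(B, J) = (⅛)/3 = (⅛)*(⅓) = 1/24)
l(U(P, 2), -5)*(c(5) + X) = (2 + 17)/24 = (1/24)*19 = 19/24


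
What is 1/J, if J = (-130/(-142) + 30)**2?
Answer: 5041/4818025 ≈ 0.0010463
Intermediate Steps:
J = 4818025/5041 (J = (-130*(-1/142) + 30)**2 = (65/71 + 30)**2 = (2195/71)**2 = 4818025/5041 ≈ 955.77)
1/J = 1/(4818025/5041) = 5041/4818025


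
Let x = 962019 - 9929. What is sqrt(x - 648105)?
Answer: sqrt(303985) ≈ 551.35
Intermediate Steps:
x = 952090
sqrt(x - 648105) = sqrt(952090 - 648105) = sqrt(303985)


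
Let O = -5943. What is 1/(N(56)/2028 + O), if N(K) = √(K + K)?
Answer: -218234601/1296968233742 - 507*√7/9078777636194 ≈ -0.00016827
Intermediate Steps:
N(K) = √2*√K (N(K) = √(2*K) = √2*√K)
1/(N(56)/2028 + O) = 1/((√2*√56)/2028 - 5943) = 1/((√2*(2*√14))*(1/2028) - 5943) = 1/((4*√7)*(1/2028) - 5943) = 1/(√7/507 - 5943) = 1/(-5943 + √7/507)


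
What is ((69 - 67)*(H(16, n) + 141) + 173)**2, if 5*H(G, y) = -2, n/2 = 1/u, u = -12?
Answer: 5157441/25 ≈ 2.0630e+5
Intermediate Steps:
n = -1/6 (n = 2/(-12) = 2*(-1/12) = -1/6 ≈ -0.16667)
H(G, y) = -2/5 (H(G, y) = (1/5)*(-2) = -2/5)
((69 - 67)*(H(16, n) + 141) + 173)**2 = ((69 - 67)*(-2/5 + 141) + 173)**2 = (2*(703/5) + 173)**2 = (1406/5 + 173)**2 = (2271/5)**2 = 5157441/25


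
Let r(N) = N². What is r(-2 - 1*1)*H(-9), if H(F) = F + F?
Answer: -162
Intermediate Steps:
H(F) = 2*F
r(-2 - 1*1)*H(-9) = (-2 - 1*1)²*(2*(-9)) = (-2 - 1)²*(-18) = (-3)²*(-18) = 9*(-18) = -162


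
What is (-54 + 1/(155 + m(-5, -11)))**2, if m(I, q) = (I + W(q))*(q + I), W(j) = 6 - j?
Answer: 3996001/1369 ≈ 2918.9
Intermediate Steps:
m(I, q) = (I + q)*(6 + I - q) (m(I, q) = (I + (6 - q))*(q + I) = (6 + I - q)*(I + q) = (I + q)*(6 + I - q))
(-54 + 1/(155 + m(-5, -11)))**2 = (-54 + 1/(155 + ((-5)**2 - 1*(-11)**2 + 6*(-5) + 6*(-11))))**2 = (-54 + 1/(155 + (25 - 1*121 - 30 - 66)))**2 = (-54 + 1/(155 + (25 - 121 - 30 - 66)))**2 = (-54 + 1/(155 - 192))**2 = (-54 + 1/(-37))**2 = (-54 - 1/37)**2 = (-1999/37)**2 = 3996001/1369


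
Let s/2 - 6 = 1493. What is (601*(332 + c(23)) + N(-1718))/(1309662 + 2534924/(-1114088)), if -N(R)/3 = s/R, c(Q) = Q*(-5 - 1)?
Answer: 27896413417846/313336610370547 ≈ 0.089030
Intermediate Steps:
s = 2998 (s = 12 + 2*1493 = 12 + 2986 = 2998)
c(Q) = -6*Q (c(Q) = Q*(-6) = -6*Q)
N(R) = -8994/R
(601*(332 + c(23)) + N(-1718))/(1309662 + 2534924/(-1114088)) = (601*(332 - 6*23) - 8994/(-1718))/(1309662 + 2534924/(-1114088)) = (601*(332 - 138) - 8994*(-1/1718))/(1309662 + 2534924*(-1/1114088)) = (601*194 + 4497/859)/(1309662 - 633731/278522) = (116594 + 4497/859)/(364769045833/278522) = (100158743/859)*(278522/364769045833) = 27896413417846/313336610370547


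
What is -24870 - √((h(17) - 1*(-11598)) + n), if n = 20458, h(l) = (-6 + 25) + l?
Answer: -24870 - 2*√8023 ≈ -25049.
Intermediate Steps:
h(l) = 19 + l
-24870 - √((h(17) - 1*(-11598)) + n) = -24870 - √(((19 + 17) - 1*(-11598)) + 20458) = -24870 - √((36 + 11598) + 20458) = -24870 - √(11634 + 20458) = -24870 - √32092 = -24870 - 2*√8023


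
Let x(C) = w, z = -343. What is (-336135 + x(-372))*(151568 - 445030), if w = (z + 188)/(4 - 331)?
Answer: 32256166257380/327 ≈ 9.8643e+10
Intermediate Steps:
w = 155/327 (w = (-343 + 188)/(4 - 331) = -155/(-327) = -155*(-1/327) = 155/327 ≈ 0.47401)
x(C) = 155/327
(-336135 + x(-372))*(151568 - 445030) = (-336135 + 155/327)*(151568 - 445030) = -109915990/327*(-293462) = 32256166257380/327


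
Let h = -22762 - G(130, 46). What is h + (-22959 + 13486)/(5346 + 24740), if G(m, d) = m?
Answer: -688738185/30086 ≈ -22892.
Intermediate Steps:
h = -22892 (h = -22762 - 1*130 = -22762 - 130 = -22892)
h + (-22959 + 13486)/(5346 + 24740) = -22892 + (-22959 + 13486)/(5346 + 24740) = -22892 - 9473/30086 = -688738185/30086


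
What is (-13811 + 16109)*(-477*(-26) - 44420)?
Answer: -73577364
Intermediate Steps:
(-13811 + 16109)*(-477*(-26) - 44420) = 2298*(12402 - 44420) = 2298*(-32018) = -73577364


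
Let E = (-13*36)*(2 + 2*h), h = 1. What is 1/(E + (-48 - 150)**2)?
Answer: 1/37332 ≈ 2.6787e-5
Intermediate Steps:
E = -1872 (E = (-13*36)*(2 + 2*1) = -468*(2 + 2) = -468*4 = -1872)
1/(E + (-48 - 150)**2) = 1/(-1872 + (-48 - 150)**2) = 1/(-1872 + (-198)**2) = 1/(-1872 + 39204) = 1/37332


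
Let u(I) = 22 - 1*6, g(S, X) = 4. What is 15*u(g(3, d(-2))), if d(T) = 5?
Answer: 240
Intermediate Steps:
u(I) = 16 (u(I) = 22 - 6 = 16)
15*u(g(3, d(-2))) = 15*16 = 240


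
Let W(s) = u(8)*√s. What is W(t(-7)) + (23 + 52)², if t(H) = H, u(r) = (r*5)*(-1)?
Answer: 5625 - 40*I*√7 ≈ 5625.0 - 105.83*I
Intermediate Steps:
u(r) = -5*r (u(r) = (5*r)*(-1) = -5*r)
W(s) = -40*√s (W(s) = (-5*8)*√s = -40*√s)
W(t(-7)) + (23 + 52)² = -40*I*√7 + (23 + 52)² = -40*I*√7 + 75² = -40*I*√7 + 5625 = 5625 - 40*I*√7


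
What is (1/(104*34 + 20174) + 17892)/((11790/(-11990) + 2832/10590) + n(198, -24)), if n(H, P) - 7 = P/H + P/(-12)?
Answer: 538648664865861/245748383728 ≈ 2191.9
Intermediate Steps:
n(H, P) = 7 - P/12 + P/H (n(H, P) = 7 + (P/H + P/(-12)) = 7 + (P/H + P*(-1/12)) = 7 + (P/H - P/12) = 7 + (-P/12 + P/H) = 7 - P/12 + P/H)
(1/(104*34 + 20174) + 17892)/((11790/(-11990) + 2832/10590) + n(198, -24)) = (1/(104*34 + 20174) + 17892)/((11790/(-11990) + 2832/10590) + (7 - 1/12*(-24) - 24/198)) = (1/(3536 + 20174) + 17892)/((11790*(-1/11990) + 2832*(1/10590)) + (7 + 2 - 24*1/198)) = (1/23710 + 17892)/((-1179/1199 + 472/1765) + (7 + 2 - 4/33)) = (1/23710 + 17892)/(-1515007/2116235 + 293/33) = 424219321/(23710*(51823784/6348705)) = (424219321/23710)*(6348705/51823784) = 538648664865861/245748383728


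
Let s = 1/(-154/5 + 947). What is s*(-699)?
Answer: -1165/1527 ≈ -0.76293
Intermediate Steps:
s = 5/4581 (s = 1/(-154*⅕ + 947) = 1/(-154/5 + 947) = 1/(4581/5) = 5/4581 ≈ 0.0010915)
s*(-699) = (5/4581)*(-699) = -1165/1527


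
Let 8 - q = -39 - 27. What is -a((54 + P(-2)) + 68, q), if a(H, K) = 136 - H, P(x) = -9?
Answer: -23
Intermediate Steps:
q = 74 (q = 8 - (-39 - 27) = 8 - 1*(-66) = 8 + 66 = 74)
-a((54 + P(-2)) + 68, q) = -(136 - ((54 - 9) + 68)) = -(136 - (45 + 68)) = -(136 - 1*113) = -(136 - 113) = -1*23 = -23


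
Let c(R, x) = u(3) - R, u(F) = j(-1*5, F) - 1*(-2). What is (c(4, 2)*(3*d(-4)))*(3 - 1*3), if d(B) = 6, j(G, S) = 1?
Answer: 0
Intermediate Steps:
u(F) = 3 (u(F) = 1 - 1*(-2) = 1 + 2 = 3)
c(R, x) = 3 - R
(c(4, 2)*(3*d(-4)))*(3 - 1*3) = ((3 - 1*4)*(3*6))*(3 - 1*3) = ((3 - 4)*18)*(3 - 3) = -1*18*0 = -18*0 = 0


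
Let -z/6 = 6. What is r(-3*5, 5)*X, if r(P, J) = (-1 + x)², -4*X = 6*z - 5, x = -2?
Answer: 1989/4 ≈ 497.25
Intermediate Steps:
z = -36 (z = -6*6 = -36)
X = 221/4 (X = -(6*(-36) - 5)/4 = -(-216 - 5)/4 = -¼*(-221) = 221/4 ≈ 55.250)
r(P, J) = 9 (r(P, J) = (-1 - 2)² = (-3)² = 9)
r(-3*5, 5)*X = 9*(221/4) = 1989/4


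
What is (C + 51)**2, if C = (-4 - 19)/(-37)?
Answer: 3648100/1369 ≈ 2664.8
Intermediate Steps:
C = 23/37 (C = -23*(-1/37) = 23/37 ≈ 0.62162)
(C + 51)**2 = (23/37 + 51)**2 = (1910/37)**2 = 3648100/1369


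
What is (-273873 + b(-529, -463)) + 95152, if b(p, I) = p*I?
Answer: 66206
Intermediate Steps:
b(p, I) = I*p
(-273873 + b(-529, -463)) + 95152 = (-273873 - 463*(-529)) + 95152 = (-273873 + 244927) + 95152 = -28946 + 95152 = 66206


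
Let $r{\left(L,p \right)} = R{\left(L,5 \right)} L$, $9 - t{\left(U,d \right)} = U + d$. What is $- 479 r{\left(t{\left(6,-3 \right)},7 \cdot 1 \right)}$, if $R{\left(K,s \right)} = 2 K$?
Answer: $-34488$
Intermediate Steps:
$t{\left(U,d \right)} = 9 - U - d$ ($t{\left(U,d \right)} = 9 - \left(U + d\right) = 9 - U - d$)
$r{\left(L,p \right)} = 2 L^{2}$ ($r{\left(L,p \right)} = 2 L L = 2 L^{2}$)
$- 479 r{\left(t{\left(6,-3 \right)},7 \cdot 1 \right)} = - 479 \cdot 2 \left(9 - 6 - -3\right)^{2} = - 479 \cdot 2 \left(9 - 6 + 3\right)^{2} = - 479 \cdot 2 \cdot 6^{2} = - 479 \cdot 2 \cdot 36 = \left(-479\right) 72 = -34488$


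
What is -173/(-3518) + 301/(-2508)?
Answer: -312517/4411572 ≈ -0.070840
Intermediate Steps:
-173/(-3518) + 301/(-2508) = -173*(-1/3518) + 301*(-1/2508) = 173/3518 - 301/2508 = -312517/4411572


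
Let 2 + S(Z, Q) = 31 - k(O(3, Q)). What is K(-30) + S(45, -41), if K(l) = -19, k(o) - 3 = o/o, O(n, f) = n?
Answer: 6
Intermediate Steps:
k(o) = 4 (k(o) = 3 + o/o = 3 + 1 = 4)
S(Z, Q) = 25 (S(Z, Q) = -2 + (31 - 1*4) = -2 + (31 - 4) = -2 + 27 = 25)
K(-30) + S(45, -41) = -19 + 25 = 6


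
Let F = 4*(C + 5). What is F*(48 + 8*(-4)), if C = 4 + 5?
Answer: 896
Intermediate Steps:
C = 9
F = 56 (F = 4*(9 + 5) = 4*14 = 56)
F*(48 + 8*(-4)) = 56*(48 + 8*(-4)) = 56*(48 - 32) = 56*16 = 896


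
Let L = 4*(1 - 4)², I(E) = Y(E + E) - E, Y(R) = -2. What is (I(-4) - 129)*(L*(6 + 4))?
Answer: -45720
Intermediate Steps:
I(E) = -2 - E
L = 36 (L = 4*(-3)² = 4*9 = 36)
(I(-4) - 129)*(L*(6 + 4)) = ((-2 - 1*(-4)) - 129)*(36*(6 + 4)) = ((-2 + 4) - 129)*(36*10) = (2 - 129)*360 = -127*360 = -45720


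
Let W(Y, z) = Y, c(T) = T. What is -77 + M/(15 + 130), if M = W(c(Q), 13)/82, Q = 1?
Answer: -915529/11890 ≈ -77.000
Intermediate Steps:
M = 1/82 ≈ 0.012195
-77 + M/(15 + 130) = -77 + 1/(82*(15 + 130)) = -77 + (1/82)/145 = -77 + (1/82)*(1/145) = -77 + 1/11890 = -915529/11890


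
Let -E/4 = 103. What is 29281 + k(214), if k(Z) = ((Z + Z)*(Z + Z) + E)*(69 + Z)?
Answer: 51753757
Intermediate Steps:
E = -412 (E = -4*103 = -412)
k(Z) = (-412 + 4*Z**2)*(69 + Z) (k(Z) = ((Z + Z)*(Z + Z) - 412)*(69 + Z) = ((2*Z)*(2*Z) - 412)*(69 + Z) = (4*Z**2 - 412)*(69 + Z) = (-412 + 4*Z**2)*(69 + Z))
29281 + k(214) = 29281 + (-28428 - 412*214 + 4*214**3 + 276*214**2) = 29281 + (-28428 - 88168 + 4*9800344 + 276*45796) = 29281 + (-28428 - 88168 + 39201376 + 12639696) = 29281 + 51724476 = 51753757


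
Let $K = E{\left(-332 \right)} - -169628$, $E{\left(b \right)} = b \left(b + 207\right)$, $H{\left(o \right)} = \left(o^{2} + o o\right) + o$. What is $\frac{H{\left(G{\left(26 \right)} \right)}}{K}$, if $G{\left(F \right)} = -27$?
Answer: $\frac{477}{70376} \approx 0.0067779$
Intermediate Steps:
$H{\left(o \right)} = o + 2 o^{2}$ ($H{\left(o \right)} = \left(o^{2} + o^{2}\right) + o = 2 o^{2} + o = o + 2 o^{2}$)
$E{\left(b \right)} = b \left(207 + b\right)$
$K = 211128$ ($K = - 332 \left(207 - 332\right) - -169628 = \left(-332\right) \left(-125\right) + 169628 = 41500 + 169628 = 211128$)
$\frac{H{\left(G{\left(26 \right)} \right)}}{K} = \frac{\left(-27\right) \left(1 + 2 \left(-27\right)\right)}{211128} = - 27 \left(1 - 54\right) \frac{1}{211128} = \left(-27\right) \left(-53\right) \frac{1}{211128} = 1431 \cdot \frac{1}{211128} = \frac{477}{70376}$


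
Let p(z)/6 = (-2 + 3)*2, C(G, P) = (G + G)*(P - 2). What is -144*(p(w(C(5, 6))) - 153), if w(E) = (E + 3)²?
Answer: 20304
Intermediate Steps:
C(G, P) = 2*G*(-2 + P) (C(G, P) = (2*G)*(-2 + P) = 2*G*(-2 + P))
w(E) = (3 + E)²
p(z) = 12 (p(z) = 6*((-2 + 3)*2) = 6*(1*2) = 6*2 = 12)
-144*(p(w(C(5, 6))) - 153) = -144*(12 - 153) = -144*(-141) = 20304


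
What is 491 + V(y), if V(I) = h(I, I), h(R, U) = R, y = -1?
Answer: 490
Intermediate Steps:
V(I) = I
491 + V(y) = 491 - 1 = 490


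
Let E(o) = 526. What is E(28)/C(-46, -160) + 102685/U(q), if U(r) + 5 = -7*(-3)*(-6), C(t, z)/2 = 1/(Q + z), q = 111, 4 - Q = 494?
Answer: -22497135/131 ≈ -1.7173e+5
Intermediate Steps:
Q = -490 (Q = 4 - 1*494 = 4 - 494 = -490)
C(t, z) = 2/(-490 + z)
U(r) = -131 (U(r) = -5 - 7*(-3)*(-6) = -5 + 21*(-6) = -5 - 126 = -131)
E(28)/C(-46, -160) + 102685/U(q) = 526/((2/(-490 - 160))) + 102685/(-131) = 526/((2/(-650))) + 102685*(-1/131) = 526/((2*(-1/650))) - 102685/131 = 526/(-1/325) - 102685/131 = 526*(-325) - 102685/131 = -170950 - 102685/131 = -22497135/131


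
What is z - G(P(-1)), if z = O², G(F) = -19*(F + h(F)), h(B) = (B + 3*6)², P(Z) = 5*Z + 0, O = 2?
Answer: 3120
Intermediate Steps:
P(Z) = 5*Z
h(B) = (18 + B)² (h(B) = (B + 18)² = (18 + B)²)
G(F) = -19*F - 19*(18 + F)² (G(F) = -19*(F + (18 + F)²) = -19*F - 19*(18 + F)²)
z = 4 (z = 2² = 4)
z - G(P(-1)) = 4 - (-95*(-1) - 19*(18 + 5*(-1))²) = 4 - (-19*(-5) - 19*(18 - 5)²) = 4 - (95 - 19*13²) = 4 - (95 - 19*169) = 4 - (95 - 3211) = 4 - 1*(-3116) = 4 + 3116 = 3120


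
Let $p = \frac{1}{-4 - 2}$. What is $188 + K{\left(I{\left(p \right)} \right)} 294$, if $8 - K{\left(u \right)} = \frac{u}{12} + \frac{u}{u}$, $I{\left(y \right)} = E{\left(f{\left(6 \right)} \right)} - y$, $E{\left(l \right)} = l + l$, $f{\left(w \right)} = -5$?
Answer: $\frac{29843}{12} \approx 2486.9$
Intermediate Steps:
$p = - \frac{1}{6}$ ($p = \frac{1}{-6} = - \frac{1}{6} \approx -0.16667$)
$E{\left(l \right)} = 2 l$
$I{\left(y \right)} = -10 - y$ ($I{\left(y \right)} = 2 \left(-5\right) - y = -10 - y$)
$K{\left(u \right)} = 7 - \frac{u}{12}$ ($K{\left(u \right)} = 8 - \left(\frac{u}{12} + \frac{u}{u}\right) = 8 - \left(u \frac{1}{12} + 1\right) = 8 - \left(\frac{u}{12} + 1\right) = 8 - \left(1 + \frac{u}{12}\right) = 7 - \frac{u}{12}$)
$188 + K{\left(I{\left(p \right)} \right)} 294 = 188 + \left(7 - \frac{-10 - - \frac{1}{6}}{12}\right) 294 = 188 + \left(7 - \frac{-10 + \frac{1}{6}}{12}\right) 294 = 188 + \left(7 - - \frac{59}{72}\right) 294 = 188 + \left(7 + \frac{59}{72}\right) 294 = 188 + \frac{563}{72} \cdot 294 = 188 + \frac{27587}{12} = \frac{29843}{12}$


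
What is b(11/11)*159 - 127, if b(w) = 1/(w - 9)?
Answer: -1175/8 ≈ -146.88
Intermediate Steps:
b(w) = 1/(-9 + w)
b(11/11)*159 - 127 = 159/(-9 + 11/11) - 127 = 159/(-9 + 11*(1/11)) - 127 = 159/(-9 + 1) - 127 = 159/(-8) - 127 = -1/8*159 - 127 = -159/8 - 127 = -1175/8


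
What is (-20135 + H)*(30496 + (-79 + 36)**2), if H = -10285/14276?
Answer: -9297814293025/14276 ≈ -6.5129e+8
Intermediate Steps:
H = -10285/14276 (H = -10285*1/14276 = -10285/14276 ≈ -0.72044)
(-20135 + H)*(30496 + (-79 + 36)**2) = (-20135 - 10285/14276)*(30496 + (-79 + 36)**2) = -287457545*(30496 + (-43)**2)/14276 = -287457545*(30496 + 1849)/14276 = -287457545/14276*32345 = -9297814293025/14276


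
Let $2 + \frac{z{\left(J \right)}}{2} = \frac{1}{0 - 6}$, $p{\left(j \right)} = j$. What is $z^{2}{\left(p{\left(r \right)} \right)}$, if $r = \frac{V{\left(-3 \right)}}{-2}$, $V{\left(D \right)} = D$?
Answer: $\frac{169}{9} \approx 18.778$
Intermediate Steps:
$r = \frac{3}{2}$ ($r = - \frac{3}{-2} = \left(-3\right) \left(- \frac{1}{2}\right) = \frac{3}{2} \approx 1.5$)
$z{\left(J \right)} = - \frac{13}{3}$ ($z{\left(J \right)} = -4 + \frac{2}{0 - 6} = -4 + \frac{2}{-6} = -4 + 2 \left(- \frac{1}{6}\right) = -4 - \frac{1}{3} = - \frac{13}{3}$)
$z^{2}{\left(p{\left(r \right)} \right)} = \left(- \frac{13}{3}\right)^{2} = \frac{169}{9}$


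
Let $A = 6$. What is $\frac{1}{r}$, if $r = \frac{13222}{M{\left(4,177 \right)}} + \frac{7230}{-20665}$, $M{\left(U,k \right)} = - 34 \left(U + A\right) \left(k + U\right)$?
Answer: $- \frac{127172410}{71816683} \approx -1.7708$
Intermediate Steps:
$M{\left(U,k \right)} = - 34 \left(6 + U\right) \left(U + k\right)$ ($M{\left(U,k \right)} = - 34 \left(U + 6\right) \left(k + U\right) = - 34 \left(6 + U\right) \left(U + k\right)$)
$r = - \frac{71816683}{127172410}$ ($r = \frac{13222}{\left(-204\right) 4 - 36108 - 34 \cdot 4^{2} - 136 \cdot 177} + \frac{7230}{-20665} = \frac{13222}{-816 - 36108 - 544 - 24072} + 7230 \left(- \frac{1}{20665}\right) = \frac{13222}{-816 - 36108 - 544 - 24072} - \frac{1446}{4133} = \frac{13222}{-61540} - \frac{1446}{4133} = 13222 \left(- \frac{1}{61540}\right) - \frac{1446}{4133} = - \frac{6611}{30770} - \frac{1446}{4133} = - \frac{71816683}{127172410} \approx -0.56472$)
$\frac{1}{r} = \frac{1}{- \frac{71816683}{127172410}} = - \frac{127172410}{71816683}$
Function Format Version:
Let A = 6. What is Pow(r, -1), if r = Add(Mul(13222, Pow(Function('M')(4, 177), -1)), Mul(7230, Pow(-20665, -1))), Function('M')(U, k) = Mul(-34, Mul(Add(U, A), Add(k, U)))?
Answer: Rational(-127172410, 71816683) ≈ -1.7708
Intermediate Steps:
Function('M')(U, k) = Mul(-34, Add(6, U), Add(U, k)) (Function('M')(U, k) = Mul(-34, Mul(Add(U, 6), Add(k, U))) = Mul(-34, Mul(Add(6, U), Add(U, k))) = Mul(-34, Add(6, U), Add(U, k)))
r = Rational(-71816683, 127172410) (r = Add(Mul(13222, Pow(Add(Mul(-204, 4), Mul(-204, 177), Mul(-34, Pow(4, 2)), Mul(-34, 4, 177)), -1)), Mul(7230, Pow(-20665, -1))) = Add(Mul(13222, Pow(Add(-816, -36108, Mul(-34, 16), -24072), -1)), Mul(7230, Rational(-1, 20665))) = Add(Mul(13222, Pow(Add(-816, -36108, -544, -24072), -1)), Rational(-1446, 4133)) = Add(Mul(13222, Pow(-61540, -1)), Rational(-1446, 4133)) = Add(Mul(13222, Rational(-1, 61540)), Rational(-1446, 4133)) = Add(Rational(-6611, 30770), Rational(-1446, 4133)) = Rational(-71816683, 127172410) ≈ -0.56472)
Pow(r, -1) = Pow(Rational(-71816683, 127172410), -1) = Rational(-127172410, 71816683)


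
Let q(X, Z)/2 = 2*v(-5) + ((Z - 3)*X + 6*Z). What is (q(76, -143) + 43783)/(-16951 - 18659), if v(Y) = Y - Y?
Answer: -1325/2374 ≈ -0.55813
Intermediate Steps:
v(Y) = 0
q(X, Z) = 12*Z + 2*X*(-3 + Z) (q(X, Z) = 2*(2*0 + ((Z - 3)*X + 6*Z)) = 2*(0 + ((-3 + Z)*X + 6*Z)) = 2*(0 + (X*(-3 + Z) + 6*Z)) = 2*(0 + (6*Z + X*(-3 + Z))) = 2*(6*Z + X*(-3 + Z)) = 12*Z + 2*X*(-3 + Z))
(q(76, -143) + 43783)/(-16951 - 18659) = ((-6*76 + 12*(-143) + 2*76*(-143)) + 43783)/(-16951 - 18659) = ((-456 - 1716 - 21736) + 43783)/(-35610) = (-23908 + 43783)*(-1/35610) = 19875*(-1/35610) = -1325/2374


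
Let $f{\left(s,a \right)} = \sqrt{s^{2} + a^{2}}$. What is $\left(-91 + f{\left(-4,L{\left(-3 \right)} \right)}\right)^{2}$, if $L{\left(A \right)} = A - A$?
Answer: $7569$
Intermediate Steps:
$L{\left(A \right)} = 0$
$f{\left(s,a \right)} = \sqrt{a^{2} + s^{2}}$
$\left(-91 + f{\left(-4,L{\left(-3 \right)} \right)}\right)^{2} = \left(-91 + \sqrt{0^{2} + \left(-4\right)^{2}}\right)^{2} = \left(-91 + \sqrt{0 + 16}\right)^{2} = \left(-91 + \sqrt{16}\right)^{2} = \left(-91 + 4\right)^{2} = \left(-87\right)^{2} = 7569$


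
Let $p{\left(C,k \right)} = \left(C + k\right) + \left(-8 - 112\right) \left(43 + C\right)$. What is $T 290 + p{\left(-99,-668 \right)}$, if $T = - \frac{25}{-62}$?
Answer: $\frac{188168}{31} \approx 6069.9$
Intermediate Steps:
$T = \frac{25}{62}$ ($T = \left(-25\right) \left(- \frac{1}{62}\right) = \frac{25}{62} \approx 0.40323$)
$p{\left(C,k \right)} = -5160 + k - 119 C$ ($p{\left(C,k \right)} = \left(C + k\right) - 120 \left(43 + C\right) = \left(C + k\right) - \left(5160 + 120 C\right) = -5160 + k - 119 C$)
$T 290 + p{\left(-99,-668 \right)} = \frac{25}{62} \cdot 290 - -5953 = \frac{3625}{31} - -5953 = \frac{3625}{31} + 5953 = \frac{188168}{31}$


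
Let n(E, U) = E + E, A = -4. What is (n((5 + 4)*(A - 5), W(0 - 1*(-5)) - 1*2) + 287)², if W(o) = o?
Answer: 15625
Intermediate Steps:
n(E, U) = 2*E
(n((5 + 4)*(A - 5), W(0 - 1*(-5)) - 1*2) + 287)² = (2*((5 + 4)*(-4 - 5)) + 287)² = (2*(9*(-9)) + 287)² = (2*(-81) + 287)² = (-162 + 287)² = 125² = 15625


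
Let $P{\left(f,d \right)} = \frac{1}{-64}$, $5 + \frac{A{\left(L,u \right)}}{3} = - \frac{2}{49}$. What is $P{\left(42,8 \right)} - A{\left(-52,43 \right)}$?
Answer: $\frac{47375}{3136} \approx 15.107$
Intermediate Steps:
$A{\left(L,u \right)} = - \frac{741}{49}$ ($A{\left(L,u \right)} = -15 + 3 \left(- \frac{2}{49}\right) = -15 - \frac{6}{49} = - \frac{741}{49}$)
$P{\left(f,d \right)} = - \frac{1}{64}$
$P{\left(42,8 \right)} - A{\left(-52,43 \right)} = - \frac{1}{64} - - \frac{741}{49} = - \frac{1}{64} + \frac{741}{49} = \frac{47375}{3136}$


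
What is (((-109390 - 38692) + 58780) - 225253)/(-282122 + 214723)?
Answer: 314555/67399 ≈ 4.6671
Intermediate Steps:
(((-109390 - 38692) + 58780) - 225253)/(-282122 + 214723) = ((-148082 + 58780) - 225253)/(-67399) = (-89302 - 225253)*(-1/67399) = -314555*(-1/67399) = 314555/67399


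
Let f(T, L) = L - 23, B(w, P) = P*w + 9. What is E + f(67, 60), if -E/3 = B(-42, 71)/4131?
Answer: 17974/459 ≈ 39.159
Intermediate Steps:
B(w, P) = 9 + P*w
f(T, L) = -23 + L
E = 991/459 (E = -3*(9 + 71*(-42))/4131 = -3*(9 - 2982)/4131 = -(-8919)/4131 = -3*(-991/1377) = 991/459 ≈ 2.1590)
E + f(67, 60) = 991/459 + (-23 + 60) = 991/459 + 37 = 17974/459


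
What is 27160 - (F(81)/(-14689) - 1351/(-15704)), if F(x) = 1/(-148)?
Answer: 231810247932551/8535014072 ≈ 27160.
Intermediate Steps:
F(x) = -1/148
27160 - (F(81)/(-14689) - 1351/(-15704)) = 27160 - (-1/148/(-14689) - 1351/(-15704)) = 27160 - (-1/148*(-1/14689) - 1351*(-1/15704)) = 27160 - (1/2173972 + 1351/15704) = 27160 - 1*734262969/8535014072 = 27160 - 734262969/8535014072 = 231810247932551/8535014072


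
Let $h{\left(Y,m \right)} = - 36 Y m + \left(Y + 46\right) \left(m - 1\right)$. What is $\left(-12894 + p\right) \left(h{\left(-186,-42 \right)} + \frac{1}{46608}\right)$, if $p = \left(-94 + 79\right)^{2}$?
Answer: $\frac{54168762619585}{15536} \approx 3.4867 \cdot 10^{9}$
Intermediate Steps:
$p = 225$ ($p = \left(-15\right)^{2} = 225$)
$h{\left(Y,m \right)} = \left(-1 + m\right) \left(46 + Y\right) - 36 Y m$ ($h{\left(Y,m \right)} = - 36 Y m + \left(46 + Y\right) \left(-1 + m\right) = - 36 Y m + \left(-1 + m\right) \left(46 + Y\right) = \left(-1 + m\right) \left(46 + Y\right) - 36 Y m$)
$\left(-12894 + p\right) \left(h{\left(-186,-42 \right)} + \frac{1}{46608}\right) = \left(-12894 + 225\right) \left(\left(-46 - -186 + 46 \left(-42\right) - \left(-6510\right) \left(-42\right)\right) + \frac{1}{46608}\right) = - 12669 \left(\left(-46 + 186 - 1932 - 273420\right) + \frac{1}{46608}\right) = - 12669 \left(-275212 + \frac{1}{46608}\right) = \left(-12669\right) \left(- \frac{12827080895}{46608}\right) = \frac{54168762619585}{15536}$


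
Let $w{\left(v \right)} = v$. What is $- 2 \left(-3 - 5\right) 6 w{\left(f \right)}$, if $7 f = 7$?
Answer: $96$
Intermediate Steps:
$f = 1$ ($f = \frac{1}{7} \cdot 7 = 1$)
$- 2 \left(-3 - 5\right) 6 w{\left(f \right)} = - 2 \left(-3 - 5\right) 6 \cdot 1 = \left(-2\right) \left(-8\right) 6 \cdot 1 = 16 \cdot 6 \cdot 1 = 96 \cdot 1 = 96$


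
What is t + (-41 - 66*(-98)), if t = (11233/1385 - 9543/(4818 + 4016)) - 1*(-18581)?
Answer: 306061145987/12235090 ≈ 25015.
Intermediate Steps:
t = 227426222557/12235090 (t = (11233*(1/1385) - 9543/8834) + 18581 = (11233/1385 - 9543*1/8834) + 18581 = (11233/1385 - 9543/8834) + 18581 = 86015267/12235090 + 18581 = 227426222557/12235090 ≈ 18588.)
t + (-41 - 66*(-98)) = 227426222557/12235090 + (-41 - 66*(-98)) = 227426222557/12235090 + (-41 + 6468) = 227426222557/12235090 + 6427 = 306061145987/12235090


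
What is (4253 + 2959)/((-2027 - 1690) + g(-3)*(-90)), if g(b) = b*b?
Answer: -2404/1509 ≈ -1.5931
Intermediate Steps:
g(b) = b²
(4253 + 2959)/((-2027 - 1690) + g(-3)*(-90)) = (4253 + 2959)/((-2027 - 1690) + (-3)²*(-90)) = 7212/(-3717 + 9*(-90)) = 7212/(-3717 - 810) = 7212/(-4527) = 7212*(-1/4527) = -2404/1509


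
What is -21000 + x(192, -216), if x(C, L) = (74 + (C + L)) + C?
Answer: -20758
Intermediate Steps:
x(C, L) = 74 + L + 2*C (x(C, L) = (74 + C + L) + C = 74 + L + 2*C)
-21000 + x(192, -216) = -21000 + (74 - 216 + 2*192) = -21000 + (74 - 216 + 384) = -21000 + 242 = -20758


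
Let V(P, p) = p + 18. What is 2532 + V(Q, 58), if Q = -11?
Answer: 2608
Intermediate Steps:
V(P, p) = 18 + p
2532 + V(Q, 58) = 2532 + (18 + 58) = 2532 + 76 = 2608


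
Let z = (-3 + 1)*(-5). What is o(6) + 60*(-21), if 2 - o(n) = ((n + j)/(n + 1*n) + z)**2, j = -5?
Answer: -195793/144 ≈ -1359.7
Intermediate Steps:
z = 10 (z = -2*(-5) = 10)
o(n) = 2 - (10 + (-5 + n)/(2*n))**2 (o(n) = 2 - ((n - 5)/(n + 1*n) + 10)**2 = 2 - ((-5 + n)/(n + n) + 10)**2 = 2 - ((-5 + n)/((2*n)) + 10)**2 = 2 - ((-5 + n)*(1/(2*n)) + 10)**2 = 2 - ((-5 + n)/(2*n) + 10)**2 = 2 - (10 + (-5 + n)/(2*n))**2)
o(6) + 60*(-21) = (1/4)*(-25 - 433*6**2 + 210*6)/6**2 + 60*(-21) = (1/4)*(1/36)*(-25 - 433*36 + 1260) - 1260 = (1/4)*(1/36)*(-25 - 15588 + 1260) - 1260 = (1/4)*(1/36)*(-14353) - 1260 = -14353/144 - 1260 = -195793/144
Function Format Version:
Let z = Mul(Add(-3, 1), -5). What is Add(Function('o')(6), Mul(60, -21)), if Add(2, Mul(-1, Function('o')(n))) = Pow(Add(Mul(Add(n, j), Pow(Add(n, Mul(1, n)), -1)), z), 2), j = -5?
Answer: Rational(-195793, 144) ≈ -1359.7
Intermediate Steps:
z = 10 (z = Mul(-2, -5) = 10)
Function('o')(n) = Add(2, Mul(-1, Pow(Add(10, Mul(Rational(1, 2), Pow(n, -1), Add(-5, n))), 2))) (Function('o')(n) = Add(2, Mul(-1, Pow(Add(Mul(Add(n, -5), Pow(Add(n, Mul(1, n)), -1)), 10), 2))) = Add(2, Mul(-1, Pow(Add(Mul(Add(-5, n), Pow(Add(n, n), -1)), 10), 2))) = Add(2, Mul(-1, Pow(Add(Mul(Add(-5, n), Pow(Mul(2, n), -1)), 10), 2))) = Add(2, Mul(-1, Pow(Add(Mul(Add(-5, n), Mul(Rational(1, 2), Pow(n, -1))), 10), 2))) = Add(2, Mul(-1, Pow(Add(Mul(Rational(1, 2), Pow(n, -1), Add(-5, n)), 10), 2))) = Add(2, Mul(-1, Pow(Add(10, Mul(Rational(1, 2), Pow(n, -1), Add(-5, n))), 2))))
Add(Function('o')(6), Mul(60, -21)) = Add(Mul(Rational(1, 4), Pow(6, -2), Add(-25, Mul(-433, Pow(6, 2)), Mul(210, 6))), Mul(60, -21)) = Add(Mul(Rational(1, 4), Rational(1, 36), Add(-25, Mul(-433, 36), 1260)), -1260) = Add(Mul(Rational(1, 4), Rational(1, 36), Add(-25, -15588, 1260)), -1260) = Add(Mul(Rational(1, 4), Rational(1, 36), -14353), -1260) = Add(Rational(-14353, 144), -1260) = Rational(-195793, 144)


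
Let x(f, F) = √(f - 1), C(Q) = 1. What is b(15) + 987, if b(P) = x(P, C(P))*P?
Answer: 987 + 15*√14 ≈ 1043.1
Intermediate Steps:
x(f, F) = √(-1 + f)
b(P) = P*√(-1 + P) (b(P) = √(-1 + P)*P = P*√(-1 + P))
b(15) + 987 = 15*√(-1 + 15) + 987 = 15*√14 + 987 = 987 + 15*√14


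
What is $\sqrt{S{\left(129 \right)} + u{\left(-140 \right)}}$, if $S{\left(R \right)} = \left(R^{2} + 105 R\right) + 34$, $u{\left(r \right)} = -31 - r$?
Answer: $\sqrt{30329} \approx 174.15$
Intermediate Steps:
$S{\left(R \right)} = 34 + R^{2} + 105 R$
$\sqrt{S{\left(129 \right)} + u{\left(-140 \right)}} = \sqrt{\left(34 + 129^{2} + 105 \cdot 129\right) - -109} = \sqrt{\left(34 + 16641 + 13545\right) + \left(-31 + 140\right)} = \sqrt{30220 + 109} = \sqrt{30329}$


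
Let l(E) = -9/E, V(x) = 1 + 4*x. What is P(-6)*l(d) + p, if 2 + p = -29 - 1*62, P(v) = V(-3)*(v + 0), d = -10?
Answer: -168/5 ≈ -33.600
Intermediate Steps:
P(v) = -11*v (P(v) = (1 + 4*(-3))*(v + 0) = (1 - 12)*v = -11*v)
p = -93 (p = -2 + (-29 - 1*62) = -2 + (-29 - 62) = -2 - 91 = -93)
P(-6)*l(d) + p = (-11*(-6))*(-9/(-10)) - 93 = 66*(-9*(-⅒)) - 93 = 66*(9/10) - 93 = 297/5 - 93 = -168/5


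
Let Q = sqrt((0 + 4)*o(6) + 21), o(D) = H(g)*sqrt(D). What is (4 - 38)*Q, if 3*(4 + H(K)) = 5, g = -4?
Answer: -34*sqrt(189 - 84*sqrt(6))/3 ≈ -46.394*I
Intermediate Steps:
H(K) = -7/3 (H(K) = -4 + (1/3)*5 = -4 + 5/3 = -7/3)
o(D) = -7*sqrt(D)/3
Q = sqrt(21 - 28*sqrt(6)/3) (Q = sqrt((0 + 4)*(-7*sqrt(6)/3) + 21) = sqrt(4*(-7*sqrt(6)/3) + 21) = sqrt(-28*sqrt(6)/3 + 21) = sqrt(21 - 28*sqrt(6)/3) ≈ 1.3645*I)
(4 - 38)*Q = (4 - 38)*(sqrt(189 - 84*sqrt(6))/3) = -34*sqrt(189 - 84*sqrt(6))/3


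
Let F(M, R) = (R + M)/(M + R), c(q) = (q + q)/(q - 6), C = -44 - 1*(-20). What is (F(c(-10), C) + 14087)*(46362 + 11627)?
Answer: 816949032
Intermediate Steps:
C = -24 (C = -44 + 20 = -24)
c(q) = 2*q/(-6 + q) (c(q) = (2*q)/(-6 + q) = 2*q/(-6 + q))
F(M, R) = 1 (F(M, R) = (M + R)/(M + R) = 1)
(F(c(-10), C) + 14087)*(46362 + 11627) = (1 + 14087)*(46362 + 11627) = 14088*57989 = 816949032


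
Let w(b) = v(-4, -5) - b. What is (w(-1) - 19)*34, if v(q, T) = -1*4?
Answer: -748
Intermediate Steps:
v(q, T) = -4
w(b) = -4 - b
(w(-1) - 19)*34 = ((-4 - 1*(-1)) - 19)*34 = ((-4 + 1) - 19)*34 = (-3 - 19)*34 = -22*34 = -748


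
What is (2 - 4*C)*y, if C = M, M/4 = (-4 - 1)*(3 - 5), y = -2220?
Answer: 350760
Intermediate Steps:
M = 40 (M = 4*((-4 - 1)*(3 - 5)) = 4*(-5*(-2)) = 4*10 = 40)
C = 40
(2 - 4*C)*y = (2 - 4*40)*(-2220) = (2 - 160)*(-2220) = -158*(-2220) = 350760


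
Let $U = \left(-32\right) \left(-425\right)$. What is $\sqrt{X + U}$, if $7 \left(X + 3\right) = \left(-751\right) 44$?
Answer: $\frac{17 \sqrt{1505}}{7} \approx 94.215$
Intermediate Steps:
$U = 13600$
$X = - \frac{33065}{7}$ ($X = -3 + \frac{\left(-751\right) 44}{7} = -3 + \frac{1}{7} \left(-33044\right) = -3 - \frac{33044}{7} = - \frac{33065}{7} \approx -4723.6$)
$\sqrt{X + U} = \sqrt{- \frac{33065}{7} + 13600} = \sqrt{\frac{62135}{7}} = \frac{17 \sqrt{1505}}{7}$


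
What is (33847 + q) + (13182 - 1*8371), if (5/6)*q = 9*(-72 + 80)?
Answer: 193722/5 ≈ 38744.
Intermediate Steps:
q = 432/5 (q = 6*(9*(-72 + 80))/5 = 6*(9*8)/5 = (6/5)*72 = 432/5 ≈ 86.400)
(33847 + q) + (13182 - 1*8371) = (33847 + 432/5) + (13182 - 1*8371) = 169667/5 + (13182 - 8371) = 169667/5 + 4811 = 193722/5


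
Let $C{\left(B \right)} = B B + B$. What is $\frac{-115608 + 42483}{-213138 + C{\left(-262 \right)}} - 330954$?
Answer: $- \frac{5323056011}{16084} \approx -3.3095 \cdot 10^{5}$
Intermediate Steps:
$C{\left(B \right)} = B + B^{2}$ ($C{\left(B \right)} = B^{2} + B = B + B^{2}$)
$\frac{-115608 + 42483}{-213138 + C{\left(-262 \right)}} - 330954 = \frac{-115608 + 42483}{-213138 - 262 \left(1 - 262\right)} - 330954 = - \frac{73125}{-213138 - -68382} - 330954 = - \frac{73125}{-213138 + 68382} - 330954 = - \frac{73125}{-144756} - 330954 = \left(-73125\right) \left(- \frac{1}{144756}\right) - 330954 = \frac{8125}{16084} - 330954 = - \frac{5323056011}{16084}$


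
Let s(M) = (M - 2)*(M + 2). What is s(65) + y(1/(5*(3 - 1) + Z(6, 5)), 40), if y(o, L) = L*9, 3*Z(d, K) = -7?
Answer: 4581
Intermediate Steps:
Z(d, K) = -7/3 (Z(d, K) = (⅓)*(-7) = -7/3)
y(o, L) = 9*L
s(M) = (-2 + M)*(2 + M)
s(65) + y(1/(5*(3 - 1) + Z(6, 5)), 40) = (-4 + 65²) + 9*40 = (-4 + 4225) + 360 = 4221 + 360 = 4581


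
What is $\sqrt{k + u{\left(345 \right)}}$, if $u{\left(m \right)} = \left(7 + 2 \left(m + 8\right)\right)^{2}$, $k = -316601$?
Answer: $2 \sqrt{47942} \approx 437.91$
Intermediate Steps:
$u{\left(m \right)} = \left(23 + 2 m\right)^{2}$ ($u{\left(m \right)} = \left(7 + 2 \left(8 + m\right)\right)^{2} = \left(7 + \left(16 + 2 m\right)\right)^{2} = \left(23 + 2 m\right)^{2}$)
$\sqrt{k + u{\left(345 \right)}} = \sqrt{-316601 + \left(23 + 2 \cdot 345\right)^{2}} = \sqrt{-316601 + \left(23 + 690\right)^{2}} = \sqrt{-316601 + 713^{2}} = \sqrt{-316601 + 508369} = \sqrt{191768} = 2 \sqrt{47942}$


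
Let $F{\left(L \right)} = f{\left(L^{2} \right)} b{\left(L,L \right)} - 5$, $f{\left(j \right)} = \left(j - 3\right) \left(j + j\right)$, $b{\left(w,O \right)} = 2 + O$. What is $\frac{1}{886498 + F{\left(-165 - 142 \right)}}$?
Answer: $- \frac{1}{5418379778447} \approx -1.8456 \cdot 10^{-13}$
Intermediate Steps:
$f{\left(j \right)} = 2 j \left(-3 + j\right)$ ($f{\left(j \right)} = \left(-3 + j\right) 2 j = 2 j \left(-3 + j\right)$)
$F{\left(L \right)} = -5 + 2 L^{2} \left(-3 + L^{2}\right) \left(2 + L\right)$ ($F{\left(L \right)} = 2 L^{2} \left(-3 + L^{2}\right) \left(2 + L\right) - 5 = -5 + 2 L^{2} \left(-3 + L^{2}\right) \left(2 + L\right)$)
$\frac{1}{886498 + F{\left(-165 - 142 \right)}} = \frac{1}{886498 + \left(-5 + 2 \left(-165 - 142\right)^{2} \left(-3 + \left(-165 - 142\right)^{2}\right) \left(2 - 307\right)\right)} = \frac{1}{886498 + \left(-5 + 2 \left(-307\right)^{2} \left(-3 + \left(-307\right)^{2}\right) \left(2 - 307\right)\right)} = \frac{1}{886498 + \left(-5 + 2 \cdot 94249 \left(-3 + 94249\right) \left(-305\right)\right)} = \frac{1}{886498 + \left(-5 + 2 \cdot 94249 \cdot 94246 \left(-305\right)\right)} = \frac{1}{886498 - 5418380664945} = \frac{1}{-5418379778447} = - \frac{1}{5418379778447}$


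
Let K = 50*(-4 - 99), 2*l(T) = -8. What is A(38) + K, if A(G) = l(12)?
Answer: -5154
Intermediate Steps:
l(T) = -4 (l(T) = (½)*(-8) = -4)
K = -5150 (K = 50*(-103) = -5150)
A(G) = -4
A(38) + K = -4 - 5150 = -5154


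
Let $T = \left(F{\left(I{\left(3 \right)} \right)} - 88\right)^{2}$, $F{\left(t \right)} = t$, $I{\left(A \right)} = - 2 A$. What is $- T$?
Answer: $-8836$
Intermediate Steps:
$T = 8836$ ($T = \left(\left(-2\right) 3 - 88\right)^{2} = \left(-6 - 88\right)^{2} = \left(-94\right)^{2} = 8836$)
$- T = \left(-1\right) 8836 = -8836$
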